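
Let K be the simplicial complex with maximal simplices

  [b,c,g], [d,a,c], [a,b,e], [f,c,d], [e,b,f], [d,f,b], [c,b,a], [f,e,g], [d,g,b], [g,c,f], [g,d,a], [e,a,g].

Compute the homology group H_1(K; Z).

Take the total order a < b < c < d < e < f < g on the vertex set. Then K (dimension 2) consists of the simplices:

  0-simplices (7): a, b, c, d, e, f, g
  1-simplices (18): ab, ac, ad, ae, ag, bc, bd, be, bf, bg, cd, cf, cg, df, dg, ef, eg, fg
  2-simplices (12): abc, abe, acd, adg, aeg, bcg, bdf, bdg, bef, cdf, cfg, efg

so the chain groups are C_0 ≅ Z^7, C_1 ≅ Z^18, C_2 ≅ Z^12.

Boundary ∂_1: C_1 → C_0 sends each edge [p,q] (with p < q) to q − p.
The resulting 7×18 matrix has rank 6, and its Smith normal form has invariant factors (1,1,1,1,1,1).

The boundary map ∂_2: C_2 → C_1 maps a triangle to the signed sum of its edges. For instance
  ∂cdf = df − cf + cd,
  ∂abc = bc − ac + ab.
The 18×12 boundary matrix has rank 12 and Smith normal form diag(1,1,1,1,1,1,1,1,1,1,1,2).

Reading off H_k = ker ∂_k / im ∂_{k+1}:

  H_1: rank ker ∂_1 − rank ∂_2 = (18 − 6) − 12 = 0, and ∂_2 has invariant factor 2 > 1, so H_1 ≅ Z/2.

H_1 = Z/2.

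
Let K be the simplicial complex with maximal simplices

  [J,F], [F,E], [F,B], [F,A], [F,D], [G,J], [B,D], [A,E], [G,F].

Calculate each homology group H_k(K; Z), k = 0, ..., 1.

H_0 = Z,  H_1 = Z^3.

Fix the vertex order A < B < D < E < F < G < J and write every simplex with vertices in increasing order. Then dim K = 1 and the simplices of K are:

  0-simplices (7): A, B, D, E, F, G, J
  1-simplices (9): AE, AF, BD, BF, DF, EF, FG, FJ, GJ

giving chain groups C_0 ≅ Z^7, C_1 ≅ Z^9.

The boundary map ∂_1: C_1 → C_0 sends each edge [p,q] (with p < q) to q − p. For instance
  ∂FJ = J − F.
As a 7×9 matrix over Z this has rank 6, with invariant factors (1,1,1,1,1,1).

From H_k ≅ ker(∂_k) / im(∂_{k+1}) we obtain:

  H_0: rank C_0 − rank ∂_1 = 7 − 6 = 1, and the invariant factors of ∂_1 are all 1, so H_0 ≅ Z.
  H_1: rank ker ∂_1 − rank ∂_2 = (9 − 6) − 0 = 3, and there is no ∂_2, so H_1 ≅ Z^3.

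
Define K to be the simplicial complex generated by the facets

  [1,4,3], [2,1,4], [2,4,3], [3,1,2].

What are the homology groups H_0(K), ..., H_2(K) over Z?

H_0 ≅ Z,  H_1 = 0,  H_2 ≅ Z.

We work with the vertex ordering 1 < 2 < 3 < 4. The simplices of K, each written with vertices in increasing order, are:

  0-simplices (4): [1], [2], [3], [4]
  1-simplices (6): [1,2], [1,3], [1,4], [2,3], [2,4], [3,4]
  2-simplices (4): [1,2,3], [1,2,4], [1,3,4], [2,3,4]

Hence C_0 ≅ Z^4, C_1 ≅ Z^6, C_2 ≅ Z^4.

∂_1: C_1 → C_0 is given by ∂[p,q] = [q] − [p]. For instance
  ∂[2,4] = [4] − [2].
As a 4×6 matrix over Z this has rank 3, with invariant factors (1,1,1).

The boundary map ∂_2: C_2 → C_1 acts by ∂[p,q,r] = [q,r] − [p,r] + [p,q]. For instance
  ∂[2,3,4] = [3,4] − [2,4] + [2,3],
  ∂[1,3,4] = [3,4] − [1,4] + [1,3].
The resulting 6×4 matrix has rank 3, and its Smith normal form has invariant factors (1,1,1).

From H_k ≅ ker(∂_k) / im(∂_{k+1}) we obtain:

  H_0: rank C_0 − rank ∂_1 = 4 − 3 = 1, and the invariant factors of ∂_1 are all 1, so H_0 = Z.
  H_1: rank ker ∂_1 − rank ∂_2 = (6 − 3) − 3 = 0, and the invariant factors of ∂_2 are all 1, so H_1 = 0.
  H_2: rank ker ∂_2 − rank ∂_3 = (4 − 3) − 0 = 1, and there is no ∂_3, so H_2 = Z.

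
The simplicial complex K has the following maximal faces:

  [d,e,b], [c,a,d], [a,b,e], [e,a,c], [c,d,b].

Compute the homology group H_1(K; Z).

We work with the vertex ordering a < b < c < d < e. The simplices of K, each written with vertices in increasing order, are:

  0-simplices (5): a, b, c, d, e
  1-simplices (10): ab, ac, ad, ae, bc, bd, be, cd, ce, de
  2-simplices (5): abe, acd, ace, bcd, bde

so the chain groups are C_0 ≅ Z^5, C_1 ≅ Z^10, C_2 ≅ Z^5.

Boundary ∂_1: C_1 → C_0 maps an edge to its endpoints' difference, ∂[p,q] = q − p. For instance
  ∂bc = c − b.
The 5×10 boundary matrix has rank 4 and Smith normal form diag(1,1,1,1).

Boundary ∂_2: C_2 → C_1 acts by ∂[p,q,r] = [q,r] − [p,r] + [p,q]. For instance
  ∂abe = be − ae + ab,
  ∂bde = de − be + bd.
The resulting 10×5 matrix has rank 5, and its Smith normal form has invariant factors (1,1,1,1,1).

Reading off H_k = ker ∂_k / im ∂_{k+1}:

  H_1: rank ker ∂_1 − rank ∂_2 = (10 − 4) − 5 = 1, and the invariant factors of ∂_2 are all 1, so H_1 = Z.

(K is a triangulation of the Möbius band.)

H_1 = Z.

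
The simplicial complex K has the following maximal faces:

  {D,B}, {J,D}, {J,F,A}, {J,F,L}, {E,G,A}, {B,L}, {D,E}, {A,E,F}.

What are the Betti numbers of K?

b_0 = 1, b_1 = 2, b_2 = 0.

K has 8 vertices, 13 edges, 4 triangles.
rank ∂_0 = 0, rank ∂_1 = 7 ⇒ b_0 = 8 − 0 − 7 = 1; all invariant factors of ∂_1 are 1 so no torsion. So H_0 = Z.
rank ∂_1 = 7, rank ∂_2 = 4 ⇒ b_1 = 13 − 7 − 4 = 2; all invariant factors of ∂_2 are 1 so no torsion. So H_1 = Z^2.
rank ∂_2 = 4, rank ∂_3 = 0 ⇒ b_2 = 4 − 4 − 0 = 0. So H_2 = 0.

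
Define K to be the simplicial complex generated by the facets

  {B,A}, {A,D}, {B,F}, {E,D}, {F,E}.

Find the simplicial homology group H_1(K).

H_1 = Z.

Fix the vertex order A < B < D < E < F and write every simplex with vertices in increasing order. Then dim K = 1 and the simplices of K are:

  0-simplices (5): A, B, D, E, F
  1-simplices (5): AB, AD, BF, DE, EF

so the chain groups are C_0 ≅ Z^5, C_1 ≅ Z^5.

The boundary map ∂_1: C_1 → C_0 sends each edge [p,q] (with p < q) to q − p. For instance
  ∂AD = D − A.
The 5×5 boundary matrix has rank 4 and Smith normal form diag(1,1,1,1).

Reading off H_k = ker ∂_k / im ∂_{k+1}:

  H_1: rank ker ∂_1 − rank ∂_2 = (5 − 4) − 0 = 1, and there is no ∂_2, so H_1 ≅ Z.

(K is a triangulation of the circle S^1.)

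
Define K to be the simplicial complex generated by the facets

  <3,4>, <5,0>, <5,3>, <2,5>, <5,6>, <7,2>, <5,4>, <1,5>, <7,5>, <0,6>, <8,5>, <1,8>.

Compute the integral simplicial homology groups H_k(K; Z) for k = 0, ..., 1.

Fix the vertex order 0 < 1 < 2 < 3 < 4 < 5 < 6 < 7 < 8 and write every simplex with vertices in increasing order. Then dim K = 1 and the simplices of K are:

  0-simplices (9): [0], [1], [2], [3], [4], [5], [6], [7], [8]
  1-simplices (12): [0,5], [0,6], [1,5], [1,8], [2,5], [2,7], [3,4], [3,5], [4,5], [5,6], [5,7], [5,8]

so the chain groups are C_0 ≅ Z^9, C_1 ≅ Z^12.

The boundary map ∂_1: C_1 → C_0 sends each edge [p,q] (with p < q) to q − p.
As a 9×12 matrix over Z this has rank 8, with invariant factors (1,1,1,1,1,1,1,1).

Reading off H_k = ker ∂_k / im ∂_{k+1}:

  H_0: rank C_0 − rank ∂_1 = 9 − 8 = 1, and the invariant factors of ∂_1 are all 1, so H_0 ≅ Z.
  H_1: rank ker ∂_1 − rank ∂_2 = (12 − 8) − 0 = 4, and there is no ∂_2, so H_1 ≅ Z^4.

(K is a triangulation of a wedge of 4 circles.)

H_0 ≅ Z,  H_1 ≅ Z^4.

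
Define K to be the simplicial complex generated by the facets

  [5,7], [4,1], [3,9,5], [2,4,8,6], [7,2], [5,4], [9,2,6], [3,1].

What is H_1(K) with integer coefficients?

Order the vertices as 1 < 2 < 3 < 4 < 5 < 6 < 7 < 8 < 9. Listing each simplex with vertices in this order, K has dimension 3 with simplices:

  0-simplices (9): [1], [2], [3], [4], [5], [6], [7], [8], [9]
  1-simplices (16): [1,3], [1,4], [2,4], [2,6], [2,7], [2,8], [2,9], [3,5], [3,9], [4,5], [4,6], [4,8], [5,7], [5,9], [6,8], [6,9]
  2-simplices (6): [2,4,6], [2,4,8], [2,6,8], [2,6,9], [3,5,9], [4,6,8]
  3-simplices (1): [2,4,6,8]

Hence C_0 ≅ Z^9, C_1 ≅ Z^16, C_2 ≅ Z^6, C_3 ≅ Z^1.

Boundary ∂_1: C_1 → C_0 maps an edge to its endpoints' difference, ∂[p,q] = q − p.
This gives a 9×16 integer matrix of rank 8; reducing to Smith normal form yields diagonal entries (1,1,1,1,1,1,1,1).

The boundary map ∂_2: C_2 → C_1 acts by ∂[p,q,r] = [q,r] − [p,r] + [p,q]. For instance
  ∂[3,5,9] = [5,9] − [3,9] + [3,5],
  ∂[2,4,8] = [4,8] − [2,8] + [2,4].
This gives a 16×6 integer matrix of rank 5; reducing to Smith normal form yields diagonal entries (1,1,1,1,1).

Boundary ∂_3: C_3 → C_2 sends each 3-simplex σ to the alternating sum Σ_i (−1)^i (σ with its i-th vertex removed). For instance
  ∂[2,4,6,8] = [4,6,8] − [2,6,8] + [2,4,8] − [2,4,6].
The resulting 6×1 matrix has rank 1, and its Smith normal form has invariant factors (1).

Reading off H_k = ker ∂_k / im ∂_{k+1}:

  H_1: rank ker ∂_1 − rank ∂_2 = (16 − 8) − 5 = 3, and the invariant factors of ∂_2 are all 1, so H_1 = Z^3.

H_1 = Z^3.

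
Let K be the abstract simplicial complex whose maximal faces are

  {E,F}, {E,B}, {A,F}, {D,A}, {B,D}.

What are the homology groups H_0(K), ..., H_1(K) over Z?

We work with the vertex ordering A < B < D < E < F. The simplices of K, each written with vertices in increasing order, are:

  0-simplices (5): A, B, D, E, F
  1-simplices (5): AD, AF, BD, BE, EF

so the chain groups are C_0 ≅ Z^5, C_1 ≅ Z^5.

Boundary ∂_1: C_1 → C_0 is given by ∂[p,q] = [q] − [p].
The 5×5 boundary matrix has rank 4 and Smith normal form diag(1,1,1,1).

Computing H_k = (kernel of ∂_k) / (image of ∂_{k+1}):

  H_0: rank C_0 − rank ∂_1 = 5 − 4 = 1, and the invariant factors of ∂_1 are all 1, so H_0 ≅ Z.
  H_1: rank ker ∂_1 − rank ∂_2 = (5 − 4) − 0 = 1, and there is no ∂_2, so H_1 ≅ Z.

H_0 = Z,  H_1 = Z.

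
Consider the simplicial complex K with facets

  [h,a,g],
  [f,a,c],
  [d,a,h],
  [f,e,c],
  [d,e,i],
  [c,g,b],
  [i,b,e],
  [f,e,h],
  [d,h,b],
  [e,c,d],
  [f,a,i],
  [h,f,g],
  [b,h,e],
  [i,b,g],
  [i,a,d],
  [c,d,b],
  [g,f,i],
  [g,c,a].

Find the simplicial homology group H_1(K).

H_1 = Z ⊕ Z/2.

We work with the vertex ordering a < b < c < d < e < f < g < h < i. The simplices of K, each written with vertices in increasing order, are:

  0-simplices (9): a, b, c, d, e, f, g, h, i
  1-simplices (27): ac, ad, af, ag, ah, ai, bc, bd, be, bg, bh, bi, cd, ce, cf, cg, de, dh, di, ef, eh, ei, fg, fh, fi, gh, gi
  2-simplices (18): acf, acg, adh, adi, afi, agh, bcd, bcg, bdh, beh, bei, bgi, cde, cef, dei, efh, fgh, fgi

giving chain groups C_0 ≅ Z^9, C_1 ≅ Z^27, C_2 ≅ Z^18.

∂_1: C_1 → C_0 maps an edge to its endpoints' difference, ∂[p,q] = q − p.
As a 9×27 matrix over Z this has rank 8, with invariant factors (1,1,1,1,1,1,1,1).

∂_2: C_2 → C_1 acts by ∂[p,q,r] = [q,r] − [p,r] + [p,q]. For instance
  ∂acg = cg − ag + ac,
  ∂dei = ei − di + de.
The resulting 27×18 matrix has rank 18, and its Smith normal form has invariant factors (1,1,1,1,1,1,1,1,1,1,1,1,1,1,1,1,1,2).

Computing H_k = (kernel of ∂_k) / (image of ∂_{k+1}):

  H_1: rank ker ∂_1 − rank ∂_2 = (27 − 8) − 18 = 1, and ∂_2 has invariant factor 2 > 1, so H_1 = Z ⊕ Z/2.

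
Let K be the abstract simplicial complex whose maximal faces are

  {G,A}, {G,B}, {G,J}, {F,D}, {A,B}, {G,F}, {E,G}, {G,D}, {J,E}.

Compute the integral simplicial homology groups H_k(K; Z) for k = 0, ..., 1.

H_0 ≅ Z,  H_1 ≅ Z^3.

Fix the vertex order A < B < D < E < F < G < J and write every simplex with vertices in increasing order. Then dim K = 1 and the simplices of K are:

  0-simplices (7): A, B, D, E, F, G, J
  1-simplices (9): AB, AG, BG, DF, DG, EG, EJ, FG, GJ

so the chain groups are C_0 ≅ Z^7, C_1 ≅ Z^9.

∂_1: C_1 → C_0 is given by ∂[p,q] = [q] − [p]. For instance
  ∂EJ = J − E.
The 7×9 boundary matrix has rank 6 and Smith normal form diag(1,1,1,1,1,1).

From H_k ≅ ker(∂_k) / im(∂_{k+1}) we obtain:

  H_0: rank C_0 − rank ∂_1 = 7 − 6 = 1, and the invariant factors of ∂_1 are all 1, so H_0 ≅ Z.
  H_1: rank ker ∂_1 − rank ∂_2 = (9 − 6) − 0 = 3, and there is no ∂_2, so H_1 ≅ Z^3.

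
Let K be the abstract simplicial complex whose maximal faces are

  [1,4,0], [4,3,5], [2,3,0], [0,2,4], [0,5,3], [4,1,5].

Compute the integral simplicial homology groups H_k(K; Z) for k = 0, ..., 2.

H_0 = Z,  H_1 = Z,  H_2 = 0.

K has 6 vertices, 12 edges, 6 triangles.
rank ∂_0 = 0, rank ∂_1 = 5 ⇒ b_0 = 6 − 0 − 5 = 1; all invariant factors of ∂_1 are 1 so no torsion. So H_0 = Z.
rank ∂_1 = 5, rank ∂_2 = 6 ⇒ b_1 = 12 − 5 − 6 = 1; all invariant factors of ∂_2 are 1 so no torsion. So H_1 = Z.
rank ∂_2 = 6, rank ∂_3 = 0 ⇒ b_2 = 6 − 6 − 0 = 0. So H_2 = 0.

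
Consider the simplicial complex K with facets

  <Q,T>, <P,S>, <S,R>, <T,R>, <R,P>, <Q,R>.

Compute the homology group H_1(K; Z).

We work with the vertex ordering P < Q < R < S < T. The simplices of K, each written with vertices in increasing order, are:

  0-simplices (5): P, Q, R, S, T
  1-simplices (6): PR, PS, QR, QT, RS, RT

so the chain groups are C_0 ≅ Z^5, C_1 ≅ Z^6.

∂_1: C_1 → C_0 sends each edge [p,q] (with p < q) to q − p. For instance
  ∂QR = R − Q.
As a 5×6 matrix over Z this has rank 4, with invariant factors (1,1,1,1).

Reading off H_k = ker ∂_k / im ∂_{k+1}:

  H_1: rank ker ∂_1 − rank ∂_2 = (6 − 4) − 0 = 2, and there is no ∂_2, so H_1 ≅ Z^2.

H_1 ≅ Z^2.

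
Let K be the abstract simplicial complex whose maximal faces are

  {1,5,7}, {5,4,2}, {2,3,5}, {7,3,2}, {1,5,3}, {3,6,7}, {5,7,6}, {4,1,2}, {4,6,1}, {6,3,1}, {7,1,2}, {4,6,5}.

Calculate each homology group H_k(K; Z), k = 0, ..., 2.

K has 7 vertices, 18 edges, 12 triangles.
rank ∂_0 = 0, rank ∂_1 = 6 ⇒ b_0 = 7 − 0 − 6 = 1; all invariant factors of ∂_1 are 1 so no torsion. So H_0 ≅ Z.
rank ∂_1 = 6, rank ∂_2 = 12 ⇒ b_1 = 18 − 6 − 12 = 0; ∂_2 has invariant factor(s) [2] giving torsion. So H_1 ≅ Z/2Z.
rank ∂_2 = 12, rank ∂_3 = 0 ⇒ b_2 = 12 − 12 − 0 = 0. So H_2 ≅ 0.

H_0 = Z,  H_1 = Z/2Z,  H_2 = 0.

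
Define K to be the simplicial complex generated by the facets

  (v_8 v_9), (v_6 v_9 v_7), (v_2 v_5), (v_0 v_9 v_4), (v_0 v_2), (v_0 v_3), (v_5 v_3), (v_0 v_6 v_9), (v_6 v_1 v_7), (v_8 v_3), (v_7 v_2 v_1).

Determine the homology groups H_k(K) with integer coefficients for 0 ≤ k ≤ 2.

We work with the vertex ordering v_0 < v_1 < v_2 < v_3 < v_4 < v_5 < v_6 < v_7 < v_8 < v_9. The simplices of K, each written with vertices in increasing order, are:

  0-simplices (10): [v_0], [v_1], [v_2], [v_3], [v_4], [v_5], [v_6], [v_7], [v_8], [v_9]
  1-simplices (17): (17 of them)
  2-simplices (5): [v_0,v_4,v_9], [v_0,v_6,v_9], [v_1,v_2,v_7], [v_1,v_6,v_7], [v_6,v_7,v_9]

giving chain groups C_0 ≅ Z^10, C_1 ≅ Z^17, C_2 ≅ Z^5.

Boundary ∂_1: C_1 → C_0 sends each edge [p,q] (with p < q) to q − p.
This gives a 10×17 integer matrix of rank 9; reducing to Smith normal form yields diagonal entries (1,1,1,1,1,1,1,1,1).

Boundary ∂_2: C_2 → C_1 acts by ∂[p,q,r] = [q,r] − [p,r] + [p,q]. For instance
  ∂[v_0,v_6,v_9] = [v_6,v_9] − [v_0,v_9] + [v_0,v_6],
  ∂[v_1,v_6,v_7] = [v_6,v_7] − [v_1,v_7] + [v_1,v_6].
The 17×5 boundary matrix has rank 5 and Smith normal form diag(1,1,1,1,1).

Reading off H_k = ker ∂_k / im ∂_{k+1}:

  H_0: rank C_0 − rank ∂_1 = 10 − 9 = 1, and the invariant factors of ∂_1 are all 1, so H_0 ≅ Z.
  H_1: rank ker ∂_1 − rank ∂_2 = (17 − 9) − 5 = 3, and the invariant factors of ∂_2 are all 1, so H_1 ≅ Z^3.
  H_2: rank ker ∂_2 − rank ∂_3 = (5 − 5) − 0 = 0, and there is no ∂_3, so H_2 ≅ 0.

H_0 = Z,  H_1 = Z^3,  H_2 = 0.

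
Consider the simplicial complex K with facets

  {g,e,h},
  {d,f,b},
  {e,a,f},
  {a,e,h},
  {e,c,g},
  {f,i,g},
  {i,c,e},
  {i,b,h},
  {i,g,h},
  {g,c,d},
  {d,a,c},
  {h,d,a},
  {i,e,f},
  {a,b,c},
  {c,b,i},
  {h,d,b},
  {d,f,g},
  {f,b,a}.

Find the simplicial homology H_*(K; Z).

Fix the vertex order a < b < c < d < e < f < g < h < i and write every simplex with vertices in increasing order. Then dim K = 2 and the simplices of K are:

  0-simplices (9): a, b, c, d, e, f, g, h, i
  1-simplices (27): ab, ac, ad, ae, af, ah, bc, bd, bf, bh, bi, cd, ce, cg, ci, df, dg, dh, ef, eg, eh, ei, fg, fi, gh, gi, hi
  2-simplices (18): abc, abf, acd, adh, aef, aeh, bci, bdf, bdh, bhi, cdg, ceg, cei, dfg, efi, egh, fgi, ghi

Hence C_0 ≅ Z^9, C_1 ≅ Z^27, C_2 ≅ Z^18.

Boundary ∂_1: C_1 → C_0 is given by ∂[p,q] = [q] − [p]. For instance
  ∂ab = b − a.
The resulting 9×27 matrix has rank 8, and its Smith normal form has invariant factors (1,1,1,1,1,1,1,1).

Boundary ∂_2: C_2 → C_1 maps a triangle to the signed sum of its edges. For instance
  ∂fgi = gi − fi + fg,
  ∂bhi = hi − bi + bh.
As a 27×18 matrix over Z this has rank 18, with invariant factors (1,1,1,1,1,1,1,1,1,1,1,1,1,1,1,1,1,2).

Now H_k = ker ∂_k / im ∂_{k+1}, so:

  H_0: rank C_0 − rank ∂_1 = 9 − 8 = 1, and the invariant factors of ∂_1 are all 1, so H_0 ≅ Z.
  H_1: rank ker ∂_1 − rank ∂_2 = (27 − 8) − 18 = 1, and ∂_2 has invariant factor 2 > 1, so H_1 ≅ Z ⊕ Z/2.
  H_2: rank ker ∂_2 − rank ∂_3 = (18 − 18) − 0 = 0, and there is no ∂_3, so H_2 ≅ 0.

H_0 = Z,  H_1 = Z ⊕ Z/2,  H_2 = 0.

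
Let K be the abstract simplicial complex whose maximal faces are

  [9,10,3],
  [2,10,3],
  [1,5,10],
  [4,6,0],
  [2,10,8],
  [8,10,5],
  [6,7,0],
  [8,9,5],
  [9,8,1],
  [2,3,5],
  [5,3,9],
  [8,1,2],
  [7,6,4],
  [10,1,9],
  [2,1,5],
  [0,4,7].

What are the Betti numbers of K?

b_0 = 2, b_1 = 0, b_2 = 1.

K has 11 vertices, 24 edges, 16 triangles.
rank ∂_0 = 0, rank ∂_1 = 9 ⇒ b_0 = 11 − 0 − 9 = 2; all invariant factors of ∂_1 are 1 so no torsion. So H_0 ≅ Z^2.
rank ∂_1 = 9, rank ∂_2 = 15 ⇒ b_1 = 24 − 9 − 15 = 0; ∂_2 has invariant factor(s) [2] giving torsion. So H_1 ≅ Z_2.
rank ∂_2 = 15, rank ∂_3 = 0 ⇒ b_2 = 16 − 15 − 0 = 1. So H_2 ≅ Z.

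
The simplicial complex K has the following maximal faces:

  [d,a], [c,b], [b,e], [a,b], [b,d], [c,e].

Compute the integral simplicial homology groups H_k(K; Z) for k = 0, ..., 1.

H_0 ≅ Z,  H_1 ≅ Z^2.

K has 5 vertices, 6 edges.
rank ∂_0 = 0, rank ∂_1 = 4 ⇒ b_0 = 5 − 0 − 4 = 1; all invariant factors of ∂_1 are 1 so no torsion. So H_0 ≅ Z.
rank ∂_1 = 4, rank ∂_2 = 0 ⇒ b_1 = 6 − 4 − 0 = 2. So H_1 ≅ Z^2.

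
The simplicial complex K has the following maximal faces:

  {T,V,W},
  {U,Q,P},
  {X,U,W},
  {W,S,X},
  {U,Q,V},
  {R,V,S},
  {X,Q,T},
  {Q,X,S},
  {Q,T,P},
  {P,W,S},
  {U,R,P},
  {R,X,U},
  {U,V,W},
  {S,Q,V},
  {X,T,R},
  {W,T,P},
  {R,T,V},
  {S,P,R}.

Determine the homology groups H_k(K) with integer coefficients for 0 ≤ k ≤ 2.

K has 9 vertices, 27 edges, 18 triangles.
rank ∂_0 = 0, rank ∂_1 = 8 ⇒ b_0 = 9 − 0 − 8 = 1; all invariant factors of ∂_1 are 1 so no torsion. So H_0 ≅ Z.
rank ∂_1 = 8, rank ∂_2 = 17 ⇒ b_1 = 27 − 8 − 17 = 2; all invariant factors of ∂_2 are 1 so no torsion. So H_1 ≅ Z^2.
rank ∂_2 = 17, rank ∂_3 = 0 ⇒ b_2 = 18 − 17 − 0 = 1. So H_2 ≅ Z.

H_0 = Z,  H_1 = Z^2,  H_2 = Z.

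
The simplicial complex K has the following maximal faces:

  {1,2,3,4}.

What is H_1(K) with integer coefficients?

K has 4 vertices, 6 edges, 4 triangles, 1 3-simplex.
rank ∂_1 = 3, rank ∂_2 = 3 ⇒ b_1 = 6 − 3 − 3 = 0; all invariant factors of ∂_2 are 1 so no torsion. So H_1 = 0.

H_1 = 0.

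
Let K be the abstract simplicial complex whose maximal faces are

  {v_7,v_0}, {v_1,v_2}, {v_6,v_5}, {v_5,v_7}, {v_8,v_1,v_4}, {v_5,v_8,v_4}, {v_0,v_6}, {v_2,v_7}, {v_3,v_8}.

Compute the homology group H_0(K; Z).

H_0 = Z.

Fix the vertex order v_0 < v_1 < v_2 < v_3 < v_4 < v_5 < v_6 < v_7 < v_8 and write every simplex with vertices in increasing order. Then dim K = 2 and the simplices of K are:

  0-simplices (9): [v_0], [v_1], [v_2], [v_3], [v_4], [v_5], [v_6], [v_7], [v_8]
  1-simplices (12): [v_0,v_6], [v_0,v_7], [v_1,v_2], [v_1,v_4], [v_1,v_8], [v_2,v_7], [v_3,v_8], [v_4,v_5], [v_4,v_8], [v_5,v_6], [v_5,v_7], [v_5,v_8]
  2-simplices (2): [v_1,v_4,v_8], [v_4,v_5,v_8]

so the chain groups are C_0 ≅ Z^9, C_1 ≅ Z^12, C_2 ≅ Z^2.

Boundary ∂_1: C_1 → C_0 sends each edge [p,q] (with p < q) to q − p. For instance
  ∂[v_1,v_2] = [v_2] − [v_1].
The resulting 9×12 matrix has rank 8, and its Smith normal form has invariant factors (1,1,1,1,1,1,1,1).

∂_2: C_2 → C_1 sends each 2-simplex [p,q,r] to [q,r] − [p,r] + [p,q]. For instance
  ∂[v_4,v_5,v_8] = [v_5,v_8] − [v_4,v_8] + [v_4,v_5],
  ∂[v_1,v_4,v_8] = [v_4,v_8] − [v_1,v_8] + [v_1,v_4].
The 12×2 boundary matrix has rank 2 and Smith normal form diag(1,1).

Computing H_k = (kernel of ∂_k) / (image of ∂_{k+1}):

  H_0: rank C_0 − rank ∂_1 = 9 − 8 = 1, and the invariant factors of ∂_1 are all 1, so H_0 ≅ Z.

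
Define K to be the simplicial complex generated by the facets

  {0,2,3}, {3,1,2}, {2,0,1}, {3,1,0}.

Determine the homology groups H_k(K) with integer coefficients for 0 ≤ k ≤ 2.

H_0 ≅ Z,  H_1 = 0,  H_2 ≅ Z.

K has 4 vertices, 6 edges, 4 triangles.
rank ∂_0 = 0, rank ∂_1 = 3 ⇒ b_0 = 4 − 0 − 3 = 1; all invariant factors of ∂_1 are 1 so no torsion. So H_0 = Z.
rank ∂_1 = 3, rank ∂_2 = 3 ⇒ b_1 = 6 − 3 − 3 = 0; all invariant factors of ∂_2 are 1 so no torsion. So H_1 = 0.
rank ∂_2 = 3, rank ∂_3 = 0 ⇒ b_2 = 4 − 3 − 0 = 1. So H_2 = Z.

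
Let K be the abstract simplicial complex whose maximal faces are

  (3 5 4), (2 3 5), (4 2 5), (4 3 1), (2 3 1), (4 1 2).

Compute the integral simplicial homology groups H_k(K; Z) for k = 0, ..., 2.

We work with the vertex ordering 1 < 2 < 3 < 4 < 5. The simplices of K, each written with vertices in increasing order, are:

  0-simplices (5): [1], [2], [3], [4], [5]
  1-simplices (9): [1,2], [1,3], [1,4], [2,3], [2,4], [2,5], [3,4], [3,5], [4,5]
  2-simplices (6): [1,2,3], [1,2,4], [1,3,4], [2,3,5], [2,4,5], [3,4,5]

Hence C_0 ≅ Z^5, C_1 ≅ Z^9, C_2 ≅ Z^6.

Boundary ∂_1: C_1 → C_0 sends each edge [p,q] (with p < q) to q − p.
This gives a 5×9 integer matrix of rank 4; reducing to Smith normal form yields diagonal entries (1,1,1,1).

Boundary ∂_2: C_2 → C_1 acts by ∂[p,q,r] = [q,r] − [p,r] + [p,q]. For instance
  ∂[2,4,5] = [4,5] − [2,5] + [2,4],
  ∂[1,2,4] = [2,4] − [1,4] + [1,2].
This gives a 9×6 integer matrix of rank 5; reducing to Smith normal form yields diagonal entries (1,1,1,1,1).

Reading off H_k = ker ∂_k / im ∂_{k+1}:

  H_0: rank C_0 − rank ∂_1 = 5 − 4 = 1, and the invariant factors of ∂_1 are all 1, so H_0 ≅ Z.
  H_1: rank ker ∂_1 − rank ∂_2 = (9 − 4) − 5 = 0, and the invariant factors of ∂_2 are all 1, so H_1 ≅ 0.
  H_2: rank ker ∂_2 − rank ∂_3 = (6 − 5) − 0 = 1, and there is no ∂_3, so H_2 ≅ Z.

(K is a triangulation of the 2-sphere S^2.)

H_0 ≅ Z,  H_1 = 0,  H_2 ≅ Z.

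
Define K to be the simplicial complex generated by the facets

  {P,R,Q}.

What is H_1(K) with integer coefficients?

H_1 ≅ 0.

Order the vertices as P < Q < R. Listing each simplex with vertices in this order, K has dimension 2 with simplices:

  0-simplices (3): P, Q, R
  1-simplices (3): PQ, PR, QR
  2-simplices (1): PQR

giving chain groups C_0 ≅ Z^3, C_1 ≅ Z^3, C_2 ≅ Z^1.

∂_1: C_1 → C_0 maps an edge to its endpoints' difference, ∂[p,q] = q − p.
The 3×3 boundary matrix has rank 2 and Smith normal form diag(1,1).

Boundary ∂_2: C_2 → C_1 maps a triangle to the signed sum of its edges. For instance
  ∂PQR = QR − PR + PQ.
As a 3×1 matrix over Z this has rank 1, with invariant factors (1).

Now H_k = ker ∂_k / im ∂_{k+1}, so:

  H_1: rank ker ∂_1 − rank ∂_2 = (3 − 2) − 1 = 0, and the invariant factors of ∂_2 are all 1, so H_1 ≅ 0.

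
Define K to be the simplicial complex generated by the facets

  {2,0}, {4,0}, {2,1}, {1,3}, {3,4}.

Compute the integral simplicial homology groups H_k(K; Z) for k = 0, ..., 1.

H_0 = Z,  H_1 = Z.

We work with the vertex ordering 0 < 1 < 2 < 3 < 4. The simplices of K, each written with vertices in increasing order, are:

  0-simplices (5): [0], [1], [2], [3], [4]
  1-simplices (5): [0,2], [0,4], [1,2], [1,3], [3,4]

so the chain groups are C_0 ≅ Z^5, C_1 ≅ Z^5.

The boundary map ∂_1: C_1 → C_0 maps an edge to its endpoints' difference, ∂[p,q] = q − p. For instance
  ∂[0,4] = [4] − [0].
As a 5×5 matrix over Z this has rank 4, with invariant factors (1,1,1,1).

Now H_k = ker ∂_k / im ∂_{k+1}, so:

  H_0: rank C_0 − rank ∂_1 = 5 − 4 = 1, and the invariant factors of ∂_1 are all 1, so H_0 ≅ Z.
  H_1: rank ker ∂_1 − rank ∂_2 = (5 − 4) − 0 = 1, and there is no ∂_2, so H_1 ≅ Z.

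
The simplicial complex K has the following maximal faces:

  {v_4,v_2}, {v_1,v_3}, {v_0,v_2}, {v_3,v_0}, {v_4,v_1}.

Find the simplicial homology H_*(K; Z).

H_0 = Z,  H_1 = Z.

Fix the vertex order v_0 < v_1 < v_2 < v_3 < v_4 and write every simplex with vertices in increasing order. Then dim K = 1 and the simplices of K are:

  0-simplices (5): [v_0], [v_1], [v_2], [v_3], [v_4]
  1-simplices (5): [v_0,v_2], [v_0,v_3], [v_1,v_3], [v_1,v_4], [v_2,v_4]

giving chain groups C_0 ≅ Z^5, C_1 ≅ Z^5.

Boundary ∂_1: C_1 → C_0 is given by ∂[p,q] = [q] − [p].
This gives a 5×5 integer matrix of rank 4; reducing to Smith normal form yields diagonal entries (1,1,1,1).

Computing H_k = (kernel of ∂_k) / (image of ∂_{k+1}):

  H_0: rank C_0 − rank ∂_1 = 5 − 4 = 1, and the invariant factors of ∂_1 are all 1, so H_0 = Z.
  H_1: rank ker ∂_1 − rank ∂_2 = (5 − 4) − 0 = 1, and there is no ∂_2, so H_1 = Z.

As a check, the Euler characteristic is 5 − 5 = 0, which agrees with 1 − 1 = 0.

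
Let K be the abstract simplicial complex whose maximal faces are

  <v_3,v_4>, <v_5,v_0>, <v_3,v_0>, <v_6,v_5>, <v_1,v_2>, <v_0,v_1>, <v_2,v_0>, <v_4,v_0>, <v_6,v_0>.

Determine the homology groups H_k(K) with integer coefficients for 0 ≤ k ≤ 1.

H_0 ≅ Z,  H_1 ≅ Z^3.

Fix the vertex order v_0 < v_1 < v_2 < v_3 < v_4 < v_5 < v_6 and write every simplex with vertices in increasing order. Then dim K = 1 and the simplices of K are:

  0-simplices (7): [v_0], [v_1], [v_2], [v_3], [v_4], [v_5], [v_6]
  1-simplices (9): [v_0,v_1], [v_0,v_2], [v_0,v_3], [v_0,v_4], [v_0,v_5], [v_0,v_6], [v_1,v_2], [v_3,v_4], [v_5,v_6]

so the chain groups are C_0 ≅ Z^7, C_1 ≅ Z^9.

∂_1: C_1 → C_0 maps an edge to its endpoints' difference, ∂[p,q] = q − p.
As a 7×9 matrix over Z this has rank 6, with invariant factors (1,1,1,1,1,1).

Computing H_k = (kernel of ∂_k) / (image of ∂_{k+1}):

  H_0: rank C_0 − rank ∂_1 = 7 − 6 = 1, and the invariant factors of ∂_1 are all 1, so H_0 ≅ Z.
  H_1: rank ker ∂_1 − rank ∂_2 = (9 − 6) − 0 = 3, and there is no ∂_2, so H_1 ≅ Z^3.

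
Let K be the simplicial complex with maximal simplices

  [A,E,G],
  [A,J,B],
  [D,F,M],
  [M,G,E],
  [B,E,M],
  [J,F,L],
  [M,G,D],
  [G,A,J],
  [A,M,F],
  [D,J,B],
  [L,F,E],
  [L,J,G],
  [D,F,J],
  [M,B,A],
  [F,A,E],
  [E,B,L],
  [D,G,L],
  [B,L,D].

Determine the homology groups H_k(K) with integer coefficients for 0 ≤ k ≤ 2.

Fix the vertex order A < B < D < E < F < G < J < L < M and write every simplex with vertices in increasing order. Then dim K = 2 and the simplices of K are:

  0-simplices (9): A, B, D, E, F, G, J, L, M
  1-simplices (27): AB, AE, AF, AG, AJ, AM, BD, BE, BJ, BL, BM, DF, DG, DJ, DL, DM, EF, EG, EL, EM, FJ, FL, FM, GJ, GL, GM, JL
  2-simplices (18): ABJ, ABM, AEF, AEG, AFM, AGJ, BDJ, BDL, BEL, BEM, DFJ, DFM, DGL, DGM, EFL, EGM, FJL, GJL

Hence C_0 ≅ Z^9, C_1 ≅ Z^27, C_2 ≅ Z^18.

The boundary map ∂_1: C_1 → C_0 sends each edge [p,q] (with p < q) to q − p. For instance
  ∂DM = M − D.
As a 9×27 matrix over Z this has rank 8, with invariant factors (1,1,1,1,1,1,1,1).

The boundary map ∂_2: C_2 → C_1 sends each 2-simplex [p,q,r] to [q,r] − [p,r] + [p,q]. For instance
  ∂EFL = FL − EL + EF,
  ∂DFJ = FJ − DJ + DF.
The 27×18 boundary matrix has rank 18 and Smith normal form diag(1,1,1,1,1,1,1,1,1,1,1,1,1,1,1,1,1,2).

Reading off H_k = ker ∂_k / im ∂_{k+1}:

  H_0: rank C_0 − rank ∂_1 = 9 − 8 = 1, and the invariant factors of ∂_1 are all 1, so H_0 ≅ Z.
  H_1: rank ker ∂_1 − rank ∂_2 = (27 − 8) − 18 = 1, and ∂_2 has invariant factor 2 > 1, so H_1 ≅ Z ⊕ Z/2Z.
  H_2: rank ker ∂_2 − rank ∂_3 = (18 − 18) − 0 = 0, and there is no ∂_3, so H_2 ≅ 0.

H_0 ≅ Z,  H_1 ≅ Z ⊕ Z/2Z,  H_2 = 0.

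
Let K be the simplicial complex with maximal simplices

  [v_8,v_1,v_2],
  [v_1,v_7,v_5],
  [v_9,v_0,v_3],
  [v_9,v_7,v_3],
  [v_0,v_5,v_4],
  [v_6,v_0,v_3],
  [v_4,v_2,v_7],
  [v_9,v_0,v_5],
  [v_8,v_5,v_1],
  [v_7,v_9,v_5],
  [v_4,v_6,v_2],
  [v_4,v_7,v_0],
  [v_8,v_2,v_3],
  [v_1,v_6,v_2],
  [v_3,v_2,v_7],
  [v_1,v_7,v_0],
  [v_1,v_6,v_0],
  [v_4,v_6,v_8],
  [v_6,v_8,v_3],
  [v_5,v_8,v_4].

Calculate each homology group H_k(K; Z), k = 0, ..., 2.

We work with the vertex ordering v_0 < v_1 < v_2 < v_3 < v_4 < v_5 < v_6 < v_7 < v_8 < v_9. The simplices of K, each written with vertices in increasing order, are:

  0-simplices (10): [v_0], [v_1], [v_2], [v_3], [v_4], [v_5], [v_6], [v_7], [v_8], [v_9]
  1-simplices (30): (30 of them)
  2-simplices (20): (20 of them)

Hence C_0 ≅ Z^10, C_1 ≅ Z^30, C_2 ≅ Z^20.

Boundary ∂_1: C_1 → C_0 maps an edge to its endpoints' difference, ∂[p,q] = q − p. For instance
  ∂[v_3,v_7] = [v_7] − [v_3].
This gives a 10×30 integer matrix of rank 9; reducing to Smith normal form yields diagonal entries (1,1,1,1,1,1,1,1,1).

Boundary ∂_2: C_2 → C_1 maps a triangle to the signed sum of its edges. For instance
  ∂[v_3,v_6,v_8] = [v_6,v_8] − [v_3,v_8] + [v_3,v_6],
  ∂[v_1,v_5,v_8] = [v_5,v_8] − [v_1,v_8] + [v_1,v_5].
This gives a 30×20 integer matrix of rank 20; reducing to Smith normal form yields diagonal entries (1,1,1,1,1,1,1,1,1,1,1,1,1,1,1,1,1,1,1,2).

Reading off H_k = ker ∂_k / im ∂_{k+1}:

  H_0: rank C_0 − rank ∂_1 = 10 − 9 = 1, and the invariant factors of ∂_1 are all 1, so H_0 ≅ Z.
  H_1: rank ker ∂_1 − rank ∂_2 = (30 − 9) − 20 = 1, and ∂_2 has invariant factor 2 > 1, so H_1 ≅ Z ⊕ Z_2.
  H_2: rank ker ∂_2 − rank ∂_3 = (20 − 20) − 0 = 0, and there is no ∂_3, so H_2 ≅ 0.

H_0 ≅ Z,  H_1 ≅ Z ⊕ Z_2,  H_2 = 0.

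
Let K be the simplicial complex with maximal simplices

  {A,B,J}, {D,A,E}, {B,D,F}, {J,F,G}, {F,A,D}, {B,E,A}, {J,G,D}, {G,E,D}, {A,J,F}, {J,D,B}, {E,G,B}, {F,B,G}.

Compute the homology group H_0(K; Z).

H_0 = Z.

K has 7 vertices, 18 edges, 12 triangles.
rank ∂_0 = 0, rank ∂_1 = 6 ⇒ b_0 = 7 − 0 − 6 = 1; all invariant factors of ∂_1 are 1 so no torsion. So H_0 = Z.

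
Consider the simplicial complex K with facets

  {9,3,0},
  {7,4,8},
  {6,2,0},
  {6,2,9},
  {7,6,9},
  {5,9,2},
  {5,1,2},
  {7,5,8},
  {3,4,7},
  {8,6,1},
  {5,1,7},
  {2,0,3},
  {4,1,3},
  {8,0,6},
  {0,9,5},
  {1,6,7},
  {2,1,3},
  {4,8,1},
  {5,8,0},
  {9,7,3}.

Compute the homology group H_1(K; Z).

We work with the vertex ordering 0 < 1 < 2 < 3 < 4 < 5 < 6 < 7 < 8 < 9. The simplices of K, each written with vertices in increasing order, are:

  0-simplices (10): [0], [1], [2], [3], [4], [5], [6], [7], [8], [9]
  1-simplices (30): (30 of them)
  2-simplices (20): (20 of them)

Hence C_0 ≅ Z^10, C_1 ≅ Z^30, C_2 ≅ Z^20.

Boundary ∂_1: C_1 → C_0 sends each edge [p,q] (with p < q) to q − p. For instance
  ∂[0,3] = [3] − [0].
This gives a 10×30 integer matrix of rank 9; reducing to Smith normal form yields diagonal entries (1,1,1,1,1,1,1,1,1).

The boundary map ∂_2: C_2 → C_1 maps a triangle to the signed sum of its edges. For instance
  ∂[0,2,3] = [2,3] − [0,3] + [0,2],
  ∂[0,6,8] = [6,8] − [0,8] + [0,6].
As a 30×20 matrix over Z this has rank 20, with invariant factors (1,1,1,1,1,1,1,1,1,1,1,1,1,1,1,1,1,1,1,2).

Computing H_k = (kernel of ∂_k) / (image of ∂_{k+1}):

  H_1: rank ker ∂_1 − rank ∂_2 = (30 − 9) − 20 = 1, and ∂_2 has invariant factor 2 > 1, so H_1 = Z ⊕ Z/2.

(K is a triangulation of the Klein bottle.)

H_1 ≅ Z ⊕ Z/2.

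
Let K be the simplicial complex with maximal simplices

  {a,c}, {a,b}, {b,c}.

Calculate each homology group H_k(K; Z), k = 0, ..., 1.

Take the total order a < b < c on the vertex set. Then K (dimension 1) consists of the simplices:

  0-simplices (3): a, b, c
  1-simplices (3): ab, ac, bc

giving chain groups C_0 ≅ Z^3, C_1 ≅ Z^3.

∂_1: C_1 → C_0 maps an edge to its endpoints' difference, ∂[p,q] = q − p.
The 3×3 boundary matrix has rank 2 and Smith normal form diag(1,1).

From H_k ≅ ker(∂_k) / im(∂_{k+1}) we obtain:

  H_0: rank C_0 − rank ∂_1 = 3 − 2 = 1, and the invariant factors of ∂_1 are all 1, so H_0 ≅ Z.
  H_1: rank ker ∂_1 − rank ∂_2 = (3 − 2) − 0 = 1, and there is no ∂_2, so H_1 ≅ Z.

H_0 = Z,  H_1 = Z.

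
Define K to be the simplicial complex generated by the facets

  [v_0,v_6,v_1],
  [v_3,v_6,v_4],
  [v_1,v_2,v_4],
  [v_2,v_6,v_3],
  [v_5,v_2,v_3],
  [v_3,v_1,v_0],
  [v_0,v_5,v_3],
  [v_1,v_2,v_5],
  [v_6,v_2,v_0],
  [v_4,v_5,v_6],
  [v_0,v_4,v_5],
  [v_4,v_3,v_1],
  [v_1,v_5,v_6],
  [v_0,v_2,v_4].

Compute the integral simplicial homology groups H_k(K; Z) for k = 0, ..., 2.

We work with the vertex ordering v_0 < v_1 < v_2 < v_3 < v_4 < v_5 < v_6. The simplices of K, each written with vertices in increasing order, are:

  0-simplices (7): [v_0], [v_1], [v_2], [v_3], [v_4], [v_5], [v_6]
  1-simplices (21): (21 of them)
  2-simplices (14): (14 of them)

so the chain groups are C_0 ≅ Z^7, C_1 ≅ Z^21, C_2 ≅ Z^14.

∂_1: C_1 → C_0 sends each edge [p,q] (with p < q) to q − p. For instance
  ∂[v_1,v_6] = [v_6] − [v_1].
The resulting 7×21 matrix has rank 6, and its Smith normal form has invariant factors (1,1,1,1,1,1).

Boundary ∂_2: C_2 → C_1 sends each 2-simplex [p,q,r] to [q,r] − [p,r] + [p,q]. For instance
  ∂[v_3,v_4,v_6] = [v_4,v_6] − [v_3,v_6] + [v_3,v_4],
  ∂[v_2,v_3,v_5] = [v_3,v_5] − [v_2,v_5] + [v_2,v_3].
The resulting 21×14 matrix has rank 13, and its Smith normal form has invariant factors (1,1,1,1,1,1,1,1,1,1,1,1,1).

Now H_k = ker ∂_k / im ∂_{k+1}, so:

  H_0: rank C_0 − rank ∂_1 = 7 − 6 = 1, and the invariant factors of ∂_1 are all 1, so H_0 ≅ Z.
  H_1: rank ker ∂_1 − rank ∂_2 = (21 − 6) − 13 = 2, and the invariant factors of ∂_2 are all 1, so H_1 ≅ Z^2.
  H_2: rank ker ∂_2 − rank ∂_3 = (14 − 13) − 0 = 1, and there is no ∂_3, so H_2 ≅ Z.

As a check, the Euler characteristic is 7 − 21 + 14 = 0, which agrees with 1 − 2 + 1 = 0.
(K is a triangulation of the torus T^2.)

H_0 ≅ Z,  H_1 ≅ Z^2,  H_2 ≅ Z.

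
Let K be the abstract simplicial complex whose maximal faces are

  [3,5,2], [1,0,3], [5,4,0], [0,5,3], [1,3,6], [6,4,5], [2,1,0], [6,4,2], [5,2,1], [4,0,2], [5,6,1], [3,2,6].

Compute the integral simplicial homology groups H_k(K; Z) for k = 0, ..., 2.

H_0 = Z,  H_1 = Z/2Z,  H_2 = 0.

K has 7 vertices, 18 edges, 12 triangles.
rank ∂_0 = 0, rank ∂_1 = 6 ⇒ b_0 = 7 − 0 − 6 = 1; all invariant factors of ∂_1 are 1 so no torsion. So H_0 ≅ Z.
rank ∂_1 = 6, rank ∂_2 = 12 ⇒ b_1 = 18 − 6 − 12 = 0; ∂_2 has invariant factor(s) [2] giving torsion. So H_1 ≅ Z/2Z.
rank ∂_2 = 12, rank ∂_3 = 0 ⇒ b_2 = 12 − 12 − 0 = 0. So H_2 ≅ 0.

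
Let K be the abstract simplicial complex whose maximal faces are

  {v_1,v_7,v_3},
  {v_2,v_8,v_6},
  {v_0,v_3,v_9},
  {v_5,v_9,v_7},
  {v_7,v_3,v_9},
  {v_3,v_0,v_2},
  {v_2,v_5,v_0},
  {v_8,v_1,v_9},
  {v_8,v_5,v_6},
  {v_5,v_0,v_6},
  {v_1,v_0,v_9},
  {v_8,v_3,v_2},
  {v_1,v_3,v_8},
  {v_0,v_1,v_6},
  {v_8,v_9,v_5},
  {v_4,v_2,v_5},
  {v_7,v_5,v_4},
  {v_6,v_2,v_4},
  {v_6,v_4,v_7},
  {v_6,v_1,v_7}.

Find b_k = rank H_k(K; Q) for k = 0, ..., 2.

We work with the vertex ordering v_0 < v_1 < v_2 < v_3 < v_4 < v_5 < v_6 < v_7 < v_8 < v_9. The simplices of K, each written with vertices in increasing order, are:

  0-simplices (10): [v_0], [v_1], [v_2], [v_3], [v_4], [v_5], [v_6], [v_7], [v_8], [v_9]
  1-simplices (30): (30 of them)
  2-simplices (20): (20 of them)

Hence C_0 ≅ Z^10, C_1 ≅ Z^30, C_2 ≅ Z^20.

The boundary map ∂_1: C_1 → C_0 sends each edge [p,q] (with p < q) to q − p.
As a 10×30 matrix over Z this has rank 9, with invariant factors (1,1,1,1,1,1,1,1,1).

Boundary ∂_2: C_2 → C_1 sends each 2-simplex [p,q,r] to [q,r] − [p,r] + [p,q]. For instance
  ∂[v_3,v_7,v_9] = [v_7,v_9] − [v_3,v_9] + [v_3,v_7],
  ∂[v_5,v_7,v_9] = [v_7,v_9] − [v_5,v_9] + [v_5,v_7].
As a 30×20 matrix over Z this has rank 20, with invariant factors (1,1,1,1,1,1,1,1,1,1,1,1,1,1,1,1,1,1,1,2).

Now H_k = ker ∂_k / im ∂_{k+1}, so:

  H_0: rank C_0 − rank ∂_1 = 10 − 9 = 1, and the invariant factors of ∂_1 are all 1, so H_0 ≅ Z.
  H_1: rank ker ∂_1 − rank ∂_2 = (30 − 9) − 20 = 1, and ∂_2 has invariant factor 2 > 1, so H_1 ≅ Z ⊕ Z/2.
  H_2: rank ker ∂_2 − rank ∂_3 = (20 − 20) − 0 = 0, and there is no ∂_3, so H_2 ≅ 0.

As a check, the Euler characteristic is 10 − 30 + 20 = 0, which agrees with 1 − 1 + 0 = 0.
(K is a triangulation of the Klein bottle.)

Hence the Betti numbers are b_0 = 1, b_1 = 1, b_2 = 0.

b_0 = 1, b_1 = 1, b_2 = 0.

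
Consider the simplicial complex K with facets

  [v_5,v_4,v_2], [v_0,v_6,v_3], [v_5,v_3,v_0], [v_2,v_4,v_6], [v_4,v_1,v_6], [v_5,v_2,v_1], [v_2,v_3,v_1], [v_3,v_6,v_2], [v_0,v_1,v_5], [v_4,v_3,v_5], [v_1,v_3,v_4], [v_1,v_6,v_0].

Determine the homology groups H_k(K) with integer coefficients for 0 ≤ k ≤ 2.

H_0 ≅ Z,  H_1 ≅ Z/2Z,  H_2 = 0.

K has 7 vertices, 18 edges, 12 triangles.
rank ∂_0 = 0, rank ∂_1 = 6 ⇒ b_0 = 7 − 0 − 6 = 1; all invariant factors of ∂_1 are 1 so no torsion. So H_0 ≅ Z.
rank ∂_1 = 6, rank ∂_2 = 12 ⇒ b_1 = 18 − 6 − 12 = 0; ∂_2 has invariant factor(s) [2] giving torsion. So H_1 ≅ Z/2Z.
rank ∂_2 = 12, rank ∂_3 = 0 ⇒ b_2 = 12 − 12 − 0 = 0. So H_2 ≅ 0.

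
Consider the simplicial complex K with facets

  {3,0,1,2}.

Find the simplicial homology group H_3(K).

H_3 ≅ 0.

We work with the vertex ordering 0 < 1 < 2 < 3. The simplices of K, each written with vertices in increasing order, are:

  0-simplices (4): [0], [1], [2], [3]
  1-simplices (6): [0,1], [0,2], [0,3], [1,2], [1,3], [2,3]
  2-simplices (4): [0,1,2], [0,1,3], [0,2,3], [1,2,3]
  3-simplices (1): [0,1,2,3]

giving chain groups C_0 ≅ Z^4, C_1 ≅ Z^6, C_2 ≅ Z^4, C_3 ≅ Z^1.

∂_1: C_1 → C_0 is given by ∂[p,q] = [q] − [p].
The 4×6 boundary matrix has rank 3 and Smith normal form diag(1,1,1).

The boundary map ∂_2: C_2 → C_1 sends each 2-simplex [p,q,r] to [q,r] − [p,r] + [p,q]. For instance
  ∂[1,2,3] = [2,3] − [1,3] + [1,2],
  ∂[0,2,3] = [2,3] − [0,3] + [0,2].
The resulting 6×4 matrix has rank 3, and its Smith normal form has invariant factors (1,1,1).

The boundary map ∂_3: C_3 → C_2 sends each 3-simplex σ to the alternating sum Σ_i (−1)^i (σ with its i-th vertex removed). For instance
  ∂[0,1,2,3] = [1,2,3] − [0,2,3] + [0,1,3] − [0,1,2].
The resulting 4×1 matrix has rank 1, and its Smith normal form has invariant factors (1).

Now H_k = ker ∂_k / im ∂_{k+1}, so:

  H_3: rank ker ∂_3 − rank ∂_4 = (1 − 1) − 0 = 0, and there is no ∂_4, so H_3 ≅ 0.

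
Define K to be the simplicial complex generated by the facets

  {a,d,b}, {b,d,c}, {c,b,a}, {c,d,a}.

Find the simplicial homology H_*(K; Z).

K has 4 vertices, 6 edges, 4 triangles.
rank ∂_0 = 0, rank ∂_1 = 3 ⇒ b_0 = 4 − 0 − 3 = 1; all invariant factors of ∂_1 are 1 so no torsion. So H_0 ≅ Z.
rank ∂_1 = 3, rank ∂_2 = 3 ⇒ b_1 = 6 − 3 − 3 = 0; all invariant factors of ∂_2 are 1 so no torsion. So H_1 ≅ 0.
rank ∂_2 = 3, rank ∂_3 = 0 ⇒ b_2 = 4 − 3 − 0 = 1. So H_2 ≅ Z.

H_0 ≅ Z,  H_1 = 0,  H_2 ≅ Z.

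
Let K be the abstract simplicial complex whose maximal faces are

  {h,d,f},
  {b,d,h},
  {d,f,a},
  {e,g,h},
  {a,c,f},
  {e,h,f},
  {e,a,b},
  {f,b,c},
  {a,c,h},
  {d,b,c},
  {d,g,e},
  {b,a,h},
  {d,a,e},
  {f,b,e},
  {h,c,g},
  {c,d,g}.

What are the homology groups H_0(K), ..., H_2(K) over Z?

Fix the vertex order a < b < c < d < e < f < g < h and write every simplex with vertices in increasing order. Then dim K = 2 and the simplices of K are:

  0-simplices (8): a, b, c, d, e, f, g, h
  1-simplices (24): ab, ac, ad, ae, af, ah, bc, bd, be, bf, bh, cd, cf, cg, ch, de, df, dg, dh, ef, eg, eh, fh, gh
  2-simplices (16): abe, abh, acf, ach, ade, adf, bcd, bcf, bdh, bef, cdg, cgh, deg, dfh, efh, egh

giving chain groups C_0 ≅ Z^8, C_1 ≅ Z^24, C_2 ≅ Z^16.

The boundary map ∂_1: C_1 → C_0 maps an edge to its endpoints' difference, ∂[p,q] = q − p. For instance
  ∂cf = f − c.
As a 8×24 matrix over Z this has rank 7, with invariant factors (1,1,1,1,1,1,1).

The boundary map ∂_2: C_2 → C_1 acts by ∂[p,q,r] = [q,r] − [p,r] + [p,q]. For instance
  ∂acf = cf − af + ac,
  ∂abh = bh − ah + ab.
This gives a 24×16 integer matrix of rank 15; reducing to Smith normal form yields diagonal entries (1,1,1,1,1,1,1,1,1,1,1,1,1,1,1).

Computing H_k = (kernel of ∂_k) / (image of ∂_{k+1}):

  H_0: rank C_0 − rank ∂_1 = 8 − 7 = 1, and the invariant factors of ∂_1 are all 1, so H_0 = Z.
  H_1: rank ker ∂_1 − rank ∂_2 = (24 − 7) − 15 = 2, and the invariant factors of ∂_2 are all 1, so H_1 = Z^2.
  H_2: rank ker ∂_2 − rank ∂_3 = (16 − 15) − 0 = 1, and there is no ∂_3, so H_2 = Z.

H_0 ≅ Z,  H_1 ≅ Z^2,  H_2 ≅ Z.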